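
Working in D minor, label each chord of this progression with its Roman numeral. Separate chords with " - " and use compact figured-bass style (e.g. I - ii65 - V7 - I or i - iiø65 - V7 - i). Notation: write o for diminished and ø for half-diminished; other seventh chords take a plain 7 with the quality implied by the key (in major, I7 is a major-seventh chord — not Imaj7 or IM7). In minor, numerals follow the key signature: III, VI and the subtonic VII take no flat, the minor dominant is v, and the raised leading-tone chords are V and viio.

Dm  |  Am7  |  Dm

Dm: minor triad on D = scale degree 1 → i.
Am7: root A is the dominant; minor seventh chord there is v7.
Dm has root D, degree 1 in D minor, so i.

i - v7 - i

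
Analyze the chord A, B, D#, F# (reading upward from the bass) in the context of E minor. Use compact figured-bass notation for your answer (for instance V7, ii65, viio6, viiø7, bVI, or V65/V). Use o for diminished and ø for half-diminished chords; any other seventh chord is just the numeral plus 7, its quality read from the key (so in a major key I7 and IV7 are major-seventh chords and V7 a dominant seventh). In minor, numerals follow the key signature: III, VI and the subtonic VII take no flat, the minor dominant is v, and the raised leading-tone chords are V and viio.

V42

Stacked in thirds the chord is B-D#-F#-A: a dominant seventh chord on B.
B is scale degree 5 in E minor, and a dominant seventh chord on that degree is written V7.
With A in the bass the chord is in third inversion, so the figured bass is 42.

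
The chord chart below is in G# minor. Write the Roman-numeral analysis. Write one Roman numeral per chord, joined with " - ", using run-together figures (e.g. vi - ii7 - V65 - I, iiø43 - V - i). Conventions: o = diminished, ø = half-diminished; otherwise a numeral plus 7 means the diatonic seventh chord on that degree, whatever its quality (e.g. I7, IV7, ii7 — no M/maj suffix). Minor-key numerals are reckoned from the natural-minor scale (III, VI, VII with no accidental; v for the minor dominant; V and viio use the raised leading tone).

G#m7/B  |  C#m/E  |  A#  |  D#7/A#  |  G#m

G#m7/B: root G# is the tonic; minor seventh chord there is i65.
C#m/E: root C# is the subdominant; minor triad there is iv6.
A# is the secondary dominant of V (major triad on A#): V/V.
D#7/A#: dominant seventh chord on D# = scale degree 5 → V43.
G#m has root G#, degree 1 in G# minor, so i.

i65 - iv6 - V/V - V43 - i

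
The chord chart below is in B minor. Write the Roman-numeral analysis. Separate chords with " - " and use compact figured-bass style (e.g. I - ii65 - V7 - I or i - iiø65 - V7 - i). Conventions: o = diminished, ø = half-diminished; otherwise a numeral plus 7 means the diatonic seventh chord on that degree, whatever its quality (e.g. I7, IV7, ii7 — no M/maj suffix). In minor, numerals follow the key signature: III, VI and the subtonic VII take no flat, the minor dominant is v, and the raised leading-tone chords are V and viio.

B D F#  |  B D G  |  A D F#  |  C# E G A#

i - VI6 - III64 - viio65

B-D-F# has root B, degree 1 in B minor, so i.
B-D-G: major triad on G = scale degree 6 → VI6.
A-D-F#: root D is the mediant; major triad there is III64.
C#-E-G-A#: root A# is the leading tone; fully diminished seventh chord there is viio65.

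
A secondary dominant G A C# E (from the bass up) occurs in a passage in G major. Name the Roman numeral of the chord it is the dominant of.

V

The chord is a dominant seventh chord on A.
A dominant resolves down a perfect fifth: A → D. In G major, D is scale degree 5, i.e. V.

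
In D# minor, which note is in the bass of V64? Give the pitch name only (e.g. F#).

V in D# minor has root A#; the chord is A#-C##-E#.
The figure 64 means second inversion — the fifth is in the bass.

E#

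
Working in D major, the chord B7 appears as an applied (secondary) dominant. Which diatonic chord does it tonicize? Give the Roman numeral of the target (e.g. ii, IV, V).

The chord is a dominant seventh chord on B.
A dominant resolves down a perfect fifth: B → E. In D major, E is scale degree 2, i.e. ii.

ii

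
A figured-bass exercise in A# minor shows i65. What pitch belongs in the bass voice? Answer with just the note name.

C#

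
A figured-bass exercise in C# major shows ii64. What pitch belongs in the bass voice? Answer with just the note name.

A#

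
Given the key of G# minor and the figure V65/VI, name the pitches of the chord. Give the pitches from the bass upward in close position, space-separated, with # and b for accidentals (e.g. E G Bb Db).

D# F# A B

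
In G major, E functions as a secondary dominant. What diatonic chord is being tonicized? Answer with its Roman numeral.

ii

The chord is a major triad on E.
A dominant resolves down a perfect fifth: E → A. In G major, A is scale degree 2, i.e. ii.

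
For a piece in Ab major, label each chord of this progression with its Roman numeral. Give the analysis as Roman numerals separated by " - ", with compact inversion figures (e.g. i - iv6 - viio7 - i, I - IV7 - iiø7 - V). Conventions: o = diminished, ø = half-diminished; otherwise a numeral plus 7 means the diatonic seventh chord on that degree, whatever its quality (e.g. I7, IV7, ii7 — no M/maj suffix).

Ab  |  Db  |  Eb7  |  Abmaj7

Ab: root Ab is the tonic; major triad there is I.
Db has root Db, degree 4 in Ab major, so IV.
Eb7: dominant seventh chord on Eb = scale degree 5 → V7.
Abmaj7 has root Ab, degree 1 in Ab major, so I7.

I - IV - V7 - I7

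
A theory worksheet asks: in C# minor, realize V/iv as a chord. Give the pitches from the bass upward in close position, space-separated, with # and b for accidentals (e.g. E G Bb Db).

C# E# G#

The slash means an applied dominant: we want the dominant of iv. In C# minor, iv is F# minor, and its dominant is built on C#.
Building a major triad on C# gives C#-E#-G#.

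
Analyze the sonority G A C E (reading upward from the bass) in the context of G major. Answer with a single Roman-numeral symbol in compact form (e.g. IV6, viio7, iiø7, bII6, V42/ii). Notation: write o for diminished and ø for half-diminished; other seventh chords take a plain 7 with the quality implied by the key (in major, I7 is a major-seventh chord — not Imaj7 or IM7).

Stacked in thirds the chord is A-C-E-G: a minor seventh chord on A.
In G major, A is the supertonic; the diatonic minor seventh chord there is ii7.
With G in the bass the chord is in third inversion, so the figured bass is 42.

ii42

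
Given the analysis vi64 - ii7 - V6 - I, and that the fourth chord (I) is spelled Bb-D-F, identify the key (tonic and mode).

The anchor chord is a major triad on Bb, labeled I.
If Bb is scale degree 1 and the mode makes that degree carry a major triad, the tonic is Bb and the mode is major.

Bb major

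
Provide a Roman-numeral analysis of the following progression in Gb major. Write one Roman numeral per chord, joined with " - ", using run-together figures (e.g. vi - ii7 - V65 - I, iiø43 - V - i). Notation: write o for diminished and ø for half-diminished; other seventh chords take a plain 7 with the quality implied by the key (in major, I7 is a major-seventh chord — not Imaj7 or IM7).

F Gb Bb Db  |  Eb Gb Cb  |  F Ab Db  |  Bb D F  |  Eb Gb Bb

I42 - IV6 - V6 - V/vi - vi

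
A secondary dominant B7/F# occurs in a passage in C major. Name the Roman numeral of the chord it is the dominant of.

The chord is a dominant seventh chord on B.
A dominant resolves down a perfect fifth: B → E. In C major, E is scale degree 3, i.e. iii.

iii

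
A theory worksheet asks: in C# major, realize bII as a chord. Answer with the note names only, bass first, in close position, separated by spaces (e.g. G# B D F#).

bII is the Neapolitan chord — a major triad on the lowered second degree. In C# major that root is D.
So the chord is D-F#-A.

D F# A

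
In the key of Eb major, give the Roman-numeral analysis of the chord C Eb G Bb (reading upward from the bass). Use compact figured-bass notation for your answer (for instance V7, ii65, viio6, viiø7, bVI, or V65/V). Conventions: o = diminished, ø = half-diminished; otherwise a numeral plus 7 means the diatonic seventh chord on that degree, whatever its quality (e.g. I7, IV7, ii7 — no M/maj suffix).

The pitches C-Eb-G-Bb form a minor seventh chord rooted on C.
C is scale degree 6 in Eb major, and a minor seventh chord on that degree is written vi7.

vi7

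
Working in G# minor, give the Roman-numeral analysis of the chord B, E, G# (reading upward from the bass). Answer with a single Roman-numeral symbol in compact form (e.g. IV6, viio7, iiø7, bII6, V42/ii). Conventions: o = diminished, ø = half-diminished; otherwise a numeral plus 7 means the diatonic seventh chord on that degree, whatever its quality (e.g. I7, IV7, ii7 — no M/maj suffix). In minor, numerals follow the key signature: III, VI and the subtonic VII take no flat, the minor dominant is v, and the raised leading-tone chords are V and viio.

Stacked in thirds the chord is E-G#-B: a major triad on E.
In G# minor, E is the submediant; the diatonic major triad there is VI.
With B in the bass the chord is in second inversion, so the figured bass is 64.

VI64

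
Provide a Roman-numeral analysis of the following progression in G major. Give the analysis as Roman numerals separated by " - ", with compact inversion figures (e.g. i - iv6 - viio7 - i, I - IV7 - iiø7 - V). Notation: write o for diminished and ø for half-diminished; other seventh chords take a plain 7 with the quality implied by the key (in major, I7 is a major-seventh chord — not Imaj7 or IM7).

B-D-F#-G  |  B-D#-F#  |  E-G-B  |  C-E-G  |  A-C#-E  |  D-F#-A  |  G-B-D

I65 - V/vi - vi - IV - V/V - V - I

B-D-F#-G has root G, degree 1 in G major, so I65.
B-D#-F#: chromatic; B is V of vi, so V/vi.
E-G-B: root E is the submediant; minor triad there is vi.
C-E-G: root C is the subdominant; major triad there is IV.
A-C#-E: a major triad on A, the applied dominant of V → V/V.
D-F#-A: root D is the dominant; major triad there is V.
G-B-D: root G is the tonic; major triad there is I.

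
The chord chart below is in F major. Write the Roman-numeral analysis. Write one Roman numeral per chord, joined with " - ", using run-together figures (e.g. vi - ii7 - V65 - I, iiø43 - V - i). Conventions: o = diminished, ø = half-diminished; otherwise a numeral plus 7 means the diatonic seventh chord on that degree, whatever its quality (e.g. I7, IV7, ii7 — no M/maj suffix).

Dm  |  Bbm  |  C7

vi - iv - V7

Dm has root D, degree 6 in F major, so vi.
Bbm: minor triad on Bb — chromatic; iv (borrowed from the parallel minor).
C7 has root C, degree 5 in F major, so V7.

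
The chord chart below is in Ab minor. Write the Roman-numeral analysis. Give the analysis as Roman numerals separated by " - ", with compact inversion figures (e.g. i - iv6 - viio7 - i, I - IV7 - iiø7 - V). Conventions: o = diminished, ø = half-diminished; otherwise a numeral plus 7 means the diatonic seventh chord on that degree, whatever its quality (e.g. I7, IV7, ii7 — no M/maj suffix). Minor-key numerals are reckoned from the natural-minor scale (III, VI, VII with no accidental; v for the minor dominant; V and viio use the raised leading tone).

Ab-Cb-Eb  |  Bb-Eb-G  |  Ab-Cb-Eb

i - V64 - i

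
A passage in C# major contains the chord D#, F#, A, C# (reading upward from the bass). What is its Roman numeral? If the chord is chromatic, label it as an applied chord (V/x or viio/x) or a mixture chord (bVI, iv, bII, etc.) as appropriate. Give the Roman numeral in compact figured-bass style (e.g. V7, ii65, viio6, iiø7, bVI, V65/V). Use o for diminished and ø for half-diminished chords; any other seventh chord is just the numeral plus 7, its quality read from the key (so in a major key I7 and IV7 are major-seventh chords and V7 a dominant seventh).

iiø7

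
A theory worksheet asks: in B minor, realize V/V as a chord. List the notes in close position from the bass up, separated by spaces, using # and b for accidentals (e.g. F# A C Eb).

C# E# G#

The slash means an applied dominant: we want the dominant of V. In B minor, V is F# major, and its dominant is built on C#.
Building a major triad on C# gives C#-E#-G#.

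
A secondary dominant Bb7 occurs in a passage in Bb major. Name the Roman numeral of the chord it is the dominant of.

IV

The chord is a dominant seventh chord on Bb.
A dominant resolves down a perfect fifth: Bb → Eb. In Bb major, Eb is scale degree 4, i.e. IV.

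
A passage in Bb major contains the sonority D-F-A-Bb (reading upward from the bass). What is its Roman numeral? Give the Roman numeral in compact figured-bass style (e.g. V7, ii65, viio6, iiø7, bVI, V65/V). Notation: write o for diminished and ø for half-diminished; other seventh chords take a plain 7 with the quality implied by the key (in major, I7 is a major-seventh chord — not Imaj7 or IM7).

I65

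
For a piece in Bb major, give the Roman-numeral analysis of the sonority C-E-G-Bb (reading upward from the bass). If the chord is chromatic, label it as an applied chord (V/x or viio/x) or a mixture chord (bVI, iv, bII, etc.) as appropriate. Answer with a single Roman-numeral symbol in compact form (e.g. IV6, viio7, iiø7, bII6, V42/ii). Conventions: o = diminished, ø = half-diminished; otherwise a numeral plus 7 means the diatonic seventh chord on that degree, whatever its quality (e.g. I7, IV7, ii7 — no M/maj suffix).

Stacked in thirds the chord is C-E-G-Bb: a dominant seventh chord on C.
C is not a diatonic chord root with this quality in Bb major, but it lies a perfect fifth above F (V), so the chord functions as an applied dominant of V.

V7/V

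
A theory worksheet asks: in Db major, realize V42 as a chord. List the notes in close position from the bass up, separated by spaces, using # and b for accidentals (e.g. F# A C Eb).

Gb Ab C Eb

The numeral's case and figure indicate a dominant seventh chord. In Db major its root, scale degree 5, is Ab.
That chord is spelled Ab-C-Eb-Gb.
The figured bass 42 indicates third inversion, placing the seventh (Gb) in the bass: Gb-Ab-C-Eb.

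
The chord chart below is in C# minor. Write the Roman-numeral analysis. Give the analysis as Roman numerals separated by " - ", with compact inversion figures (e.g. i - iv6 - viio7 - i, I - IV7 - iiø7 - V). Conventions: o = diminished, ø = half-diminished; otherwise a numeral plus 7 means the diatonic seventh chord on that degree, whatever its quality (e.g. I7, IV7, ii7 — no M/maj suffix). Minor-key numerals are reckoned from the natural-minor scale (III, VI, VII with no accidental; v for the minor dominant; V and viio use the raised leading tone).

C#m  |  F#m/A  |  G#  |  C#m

C#m has root C#, degree 1 in C# minor, so i.
F#m/A: minor triad on F# = scale degree 4 → iv6.
G#: major triad on G# = scale degree 5 → V.
C#m: minor triad on C# = scale degree 1 → i.

i - iv6 - V - i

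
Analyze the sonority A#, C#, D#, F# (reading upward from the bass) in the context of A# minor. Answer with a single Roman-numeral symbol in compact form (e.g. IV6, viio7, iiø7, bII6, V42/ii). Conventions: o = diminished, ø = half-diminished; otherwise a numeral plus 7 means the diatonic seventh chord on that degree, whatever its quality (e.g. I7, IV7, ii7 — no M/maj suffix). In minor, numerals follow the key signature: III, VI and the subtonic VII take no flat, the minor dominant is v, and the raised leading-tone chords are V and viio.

iv43

The pitches D#-F#-A#-C# form a minor seventh chord rooted on D#.
D# is scale degree 4 in A# minor, and a minor seventh chord on that degree is written iv7.
With A# in the bass the chord is in second inversion, so the figured bass is 43.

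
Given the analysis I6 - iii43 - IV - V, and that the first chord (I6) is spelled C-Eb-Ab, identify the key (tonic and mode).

Ab major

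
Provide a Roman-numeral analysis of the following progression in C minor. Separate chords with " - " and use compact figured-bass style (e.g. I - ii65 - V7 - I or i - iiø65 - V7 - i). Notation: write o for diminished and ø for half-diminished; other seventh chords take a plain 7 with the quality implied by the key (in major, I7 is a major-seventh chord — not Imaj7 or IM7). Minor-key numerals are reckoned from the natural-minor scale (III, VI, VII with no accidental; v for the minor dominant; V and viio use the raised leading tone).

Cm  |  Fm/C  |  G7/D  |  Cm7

Cm has root C, degree 1 in C minor, so i.
Fm/C has root F, degree 4 in C minor, so iv64.
G7/D: dominant seventh chord on G = scale degree 5 → V43.
Cm7 has root C, degree 1 in C minor, so i7.

i - iv64 - V43 - i7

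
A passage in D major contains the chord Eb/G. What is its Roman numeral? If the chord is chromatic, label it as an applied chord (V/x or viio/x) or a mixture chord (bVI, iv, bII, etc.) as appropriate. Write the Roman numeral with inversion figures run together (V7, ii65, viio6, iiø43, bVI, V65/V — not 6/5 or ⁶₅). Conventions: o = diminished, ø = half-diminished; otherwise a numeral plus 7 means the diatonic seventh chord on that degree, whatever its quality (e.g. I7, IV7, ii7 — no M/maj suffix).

bII6

The pitches Eb-G-Bb form a major triad rooted on Eb.
Eb is the lowered second degree of D major (diatonic 2 would be E). This is the Neapolitan sixth — a major triad on the lowered second degree, here in its customary first inversion.
With G in the bass the chord is in first inversion, so the figured bass is 6.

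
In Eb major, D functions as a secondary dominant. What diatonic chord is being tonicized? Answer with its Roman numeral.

iii

The chord is a major triad on D.
A dominant resolves down a perfect fifth: D → G. In Eb major, G is scale degree 3, i.e. iii.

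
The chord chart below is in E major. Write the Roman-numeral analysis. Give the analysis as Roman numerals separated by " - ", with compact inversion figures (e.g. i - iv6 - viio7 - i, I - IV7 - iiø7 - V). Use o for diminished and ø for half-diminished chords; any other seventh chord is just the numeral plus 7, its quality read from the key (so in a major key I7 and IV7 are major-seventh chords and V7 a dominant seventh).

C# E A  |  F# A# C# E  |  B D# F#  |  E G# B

IV6 - V7/V - V - I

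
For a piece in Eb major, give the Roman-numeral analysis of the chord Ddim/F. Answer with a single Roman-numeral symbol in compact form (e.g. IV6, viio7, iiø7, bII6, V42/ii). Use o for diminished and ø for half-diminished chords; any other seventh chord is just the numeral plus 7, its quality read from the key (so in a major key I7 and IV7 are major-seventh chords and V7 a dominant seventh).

viio6

The pitches D-F-Ab form a diminished triad rooted on D.
In Eb major, D is the leading tone; the diatonic diminished triad there is viio.
With F in the bass the chord is in first inversion, so the figured bass is 6.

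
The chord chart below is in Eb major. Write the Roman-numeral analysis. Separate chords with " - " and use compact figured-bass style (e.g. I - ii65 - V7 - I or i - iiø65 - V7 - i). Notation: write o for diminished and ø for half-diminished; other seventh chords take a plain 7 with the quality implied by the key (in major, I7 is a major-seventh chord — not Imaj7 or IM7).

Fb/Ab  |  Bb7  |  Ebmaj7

Fb/Ab: major triad on Fb — chromatic; Fb is the lowered second degree, so this is the Neapolitan sixth, bII6 (third, Ab, in the bass — hence the 6).
Bb7: root Bb is the dominant; dominant seventh chord there is V7.
Ebmaj7: root Eb is the tonic; major seventh chord there is I7.

bII6 - V7 - I7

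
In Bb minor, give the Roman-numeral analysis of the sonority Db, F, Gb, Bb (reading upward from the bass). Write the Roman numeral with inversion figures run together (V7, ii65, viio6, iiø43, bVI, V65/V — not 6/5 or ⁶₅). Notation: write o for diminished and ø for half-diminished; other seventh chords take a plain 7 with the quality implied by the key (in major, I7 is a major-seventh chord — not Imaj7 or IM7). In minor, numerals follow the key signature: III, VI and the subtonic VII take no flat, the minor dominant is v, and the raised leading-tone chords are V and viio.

VI43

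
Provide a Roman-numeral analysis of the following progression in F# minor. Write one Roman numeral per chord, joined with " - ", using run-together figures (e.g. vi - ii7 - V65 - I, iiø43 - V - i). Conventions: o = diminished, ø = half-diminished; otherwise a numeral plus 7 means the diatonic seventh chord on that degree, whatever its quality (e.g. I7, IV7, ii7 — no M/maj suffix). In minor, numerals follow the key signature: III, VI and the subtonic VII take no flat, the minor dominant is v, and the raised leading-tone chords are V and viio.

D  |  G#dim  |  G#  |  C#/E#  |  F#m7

D has root D, degree 6 in F# minor, so VI.
G#dim: diminished triad on G# = scale degree 2 → iio.
G#: a major triad on G#, the applied dominant of V → V/V.
C#/E#: major triad on C# = scale degree 5 → V6.
F#m7 has root F#, degree 1 in F# minor, so i7.

VI - iio - V/V - V6 - i7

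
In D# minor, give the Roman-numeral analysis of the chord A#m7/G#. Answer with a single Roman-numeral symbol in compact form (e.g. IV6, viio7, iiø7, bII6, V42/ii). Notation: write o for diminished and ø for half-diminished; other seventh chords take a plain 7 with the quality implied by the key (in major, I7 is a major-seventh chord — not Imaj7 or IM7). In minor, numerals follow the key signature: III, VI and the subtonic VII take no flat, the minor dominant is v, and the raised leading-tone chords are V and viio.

v42

Stacked in thirds the chord is A#-C#-E#-G#: a minor seventh chord on A#.
A# is scale degree 5 in D# minor, and a minor seventh chord on that degree is written v7.
With G# in the bass the chord is in third inversion, so the figured bass is 42.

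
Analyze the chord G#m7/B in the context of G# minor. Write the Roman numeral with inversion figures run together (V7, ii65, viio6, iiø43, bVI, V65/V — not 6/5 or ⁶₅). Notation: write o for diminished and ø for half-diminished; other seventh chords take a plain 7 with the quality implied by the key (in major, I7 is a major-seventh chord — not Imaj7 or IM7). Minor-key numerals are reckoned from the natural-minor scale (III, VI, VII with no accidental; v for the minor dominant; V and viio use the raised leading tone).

Stacked in thirds the chord is G#-B-D#-F#: a minor seventh chord on G#.
In G# minor, G# is the tonic; the diatonic minor seventh chord there is i7.
With B in the bass the chord is in first inversion, so the figured bass is 65.

i65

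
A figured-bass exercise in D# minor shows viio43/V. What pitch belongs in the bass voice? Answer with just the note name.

D#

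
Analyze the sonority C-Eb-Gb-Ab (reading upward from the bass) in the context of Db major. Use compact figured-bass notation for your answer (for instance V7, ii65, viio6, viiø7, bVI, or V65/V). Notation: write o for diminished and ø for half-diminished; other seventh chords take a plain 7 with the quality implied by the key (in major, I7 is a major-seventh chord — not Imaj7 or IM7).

Stacked in thirds the chord is Ab-C-Eb-Gb: a dominant seventh chord on Ab.
Ab is scale degree 5 in Db major, and a dominant seventh chord on that degree is written V7.
With C in the bass the chord is in first inversion, so the figured bass is 65.

V65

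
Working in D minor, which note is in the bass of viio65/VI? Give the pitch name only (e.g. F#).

C

The applied chord viio65/VI is rooted on A: A-C-Eb-Gb.
The figure 65 means first inversion — the third is in the bass.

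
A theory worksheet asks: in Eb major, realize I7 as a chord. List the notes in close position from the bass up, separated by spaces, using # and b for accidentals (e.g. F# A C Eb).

The numeral's case and figure indicate a major seventh chord. In Eb major its root, the tonic, is Eb.
Stacking thirds from Eb gives Eb-G-Bb-D.

Eb G Bb D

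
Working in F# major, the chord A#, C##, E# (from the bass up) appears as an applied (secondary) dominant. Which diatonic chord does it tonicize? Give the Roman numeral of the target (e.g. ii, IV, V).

vi

The chord is a major triad on A#.
A dominant resolves down a perfect fifth: A# → D#. In F# major, D# is scale degree 6, i.e. vi.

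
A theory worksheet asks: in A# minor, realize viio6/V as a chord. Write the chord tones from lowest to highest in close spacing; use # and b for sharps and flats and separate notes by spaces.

F## A# D##

The slash marks an applied leading-tone chord: viio of V. In A# minor, V is E#, so the leading tone to it is D##, a half step below.
Building a diminished triad on D## gives D##-F##-A#.
With the 6 figure the chord is in first inversion; from the bass F## upward in close position it reads F##-A#-D##.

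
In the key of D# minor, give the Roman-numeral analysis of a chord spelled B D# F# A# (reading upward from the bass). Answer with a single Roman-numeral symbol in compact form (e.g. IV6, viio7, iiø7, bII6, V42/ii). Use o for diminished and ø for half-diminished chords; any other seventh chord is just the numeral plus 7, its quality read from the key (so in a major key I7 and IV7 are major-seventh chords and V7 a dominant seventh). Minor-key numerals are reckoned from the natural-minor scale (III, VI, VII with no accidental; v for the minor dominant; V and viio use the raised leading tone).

The pitches B-D#-F#-A# form a major seventh chord rooted on B.
In D# minor, B is the submediant; the diatonic major seventh chord there is VI7.

VI7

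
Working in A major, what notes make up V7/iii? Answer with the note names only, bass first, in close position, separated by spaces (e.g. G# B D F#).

G# B# D# F#

The slash means an applied dominant: we want the dominant of iii. In A major, iii is C# minor, and its dominant is built on G#.
Building a dominant seventh chord on G# gives G#-B#-D#-F#.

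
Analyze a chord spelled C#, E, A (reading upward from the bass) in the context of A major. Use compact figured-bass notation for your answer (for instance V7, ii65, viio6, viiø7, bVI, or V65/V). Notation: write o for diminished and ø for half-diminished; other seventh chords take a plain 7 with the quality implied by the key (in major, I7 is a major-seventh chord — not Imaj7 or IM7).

The pitches A-C#-E form a major triad rooted on A.
A is scale degree 1 in A major, and a major triad on that degree is written I.
With C# in the bass the chord is in first inversion, so the figured bass is 6.

I6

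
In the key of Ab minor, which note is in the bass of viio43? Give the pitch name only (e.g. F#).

Db

viio in Ab minor has root G; the chord is G-Bb-Db-Fb.
The figure 43 means second inversion — the fifth is in the bass.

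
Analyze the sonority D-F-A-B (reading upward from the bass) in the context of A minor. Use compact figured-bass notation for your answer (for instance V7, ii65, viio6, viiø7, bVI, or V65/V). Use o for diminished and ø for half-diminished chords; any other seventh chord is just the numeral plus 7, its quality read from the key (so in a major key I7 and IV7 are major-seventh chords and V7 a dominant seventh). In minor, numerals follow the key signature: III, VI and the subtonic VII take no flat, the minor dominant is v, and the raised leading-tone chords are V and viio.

Stacked in thirds the chord is B-D-F-A: a half-diminished seventh chord on B.
B is scale degree 2 in A minor, and a half-diminished seventh chord on that degree is written iiø7.
With D in the bass the chord is in first inversion, so the figured bass is 65.

iiø65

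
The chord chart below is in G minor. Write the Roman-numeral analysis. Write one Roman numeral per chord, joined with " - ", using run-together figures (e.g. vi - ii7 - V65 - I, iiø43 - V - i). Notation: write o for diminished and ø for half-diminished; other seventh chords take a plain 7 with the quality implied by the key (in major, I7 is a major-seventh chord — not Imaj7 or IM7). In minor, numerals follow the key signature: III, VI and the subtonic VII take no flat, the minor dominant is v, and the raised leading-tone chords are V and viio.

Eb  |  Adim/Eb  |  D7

Eb: major triad on Eb = scale degree 6 → VI.
Adim/Eb: root A is the supertonic; diminished triad there is iio64.
D7: root D is the dominant; dominant seventh chord there is V7.

VI - iio64 - V7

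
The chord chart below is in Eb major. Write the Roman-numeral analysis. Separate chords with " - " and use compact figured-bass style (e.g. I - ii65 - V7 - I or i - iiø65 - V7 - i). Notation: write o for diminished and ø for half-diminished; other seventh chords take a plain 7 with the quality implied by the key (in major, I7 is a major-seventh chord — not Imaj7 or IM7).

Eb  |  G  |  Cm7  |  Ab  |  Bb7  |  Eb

I - V/vi - vi7 - IV - V7 - I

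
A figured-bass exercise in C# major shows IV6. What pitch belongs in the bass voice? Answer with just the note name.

A#

IV in C# major has root F#; the chord is F#-A#-C#.
The figure 6 means first inversion — the third is in the bass.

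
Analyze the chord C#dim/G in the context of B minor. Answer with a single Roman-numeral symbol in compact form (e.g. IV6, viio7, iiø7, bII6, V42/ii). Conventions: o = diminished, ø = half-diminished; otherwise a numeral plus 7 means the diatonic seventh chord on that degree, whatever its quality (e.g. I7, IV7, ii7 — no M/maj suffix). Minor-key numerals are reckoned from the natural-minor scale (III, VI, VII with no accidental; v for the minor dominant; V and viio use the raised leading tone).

Stacked in thirds the chord is C#-E-G: a diminished triad on C#.
C# is scale degree 2 in B minor, and a diminished triad on that degree is written iio.
With G in the bass the chord is in second inversion, so the figured bass is 64.

iio64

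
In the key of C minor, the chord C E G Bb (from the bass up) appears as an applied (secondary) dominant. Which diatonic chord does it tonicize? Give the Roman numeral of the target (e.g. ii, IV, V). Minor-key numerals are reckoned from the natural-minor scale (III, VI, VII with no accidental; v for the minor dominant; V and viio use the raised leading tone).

iv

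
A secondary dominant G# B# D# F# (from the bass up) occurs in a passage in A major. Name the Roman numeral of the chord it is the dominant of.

iii

The chord is a dominant seventh chord on G#.
A dominant resolves down a perfect fifth: G# → C#. In A major, C# is scale degree 3, i.e. iii.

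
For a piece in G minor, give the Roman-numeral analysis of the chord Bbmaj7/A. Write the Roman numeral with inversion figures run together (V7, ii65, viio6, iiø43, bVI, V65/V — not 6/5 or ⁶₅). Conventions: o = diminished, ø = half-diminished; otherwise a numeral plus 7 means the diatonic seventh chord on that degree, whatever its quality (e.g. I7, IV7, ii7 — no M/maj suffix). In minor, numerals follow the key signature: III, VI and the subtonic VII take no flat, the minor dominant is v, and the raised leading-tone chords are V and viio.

Stacked in thirds the chord is Bb-D-F-A: a major seventh chord on Bb.
In G minor, Bb is the mediant; the diatonic major seventh chord there is III7.
With A in the bass the chord is in third inversion, so the figured bass is 42.

III42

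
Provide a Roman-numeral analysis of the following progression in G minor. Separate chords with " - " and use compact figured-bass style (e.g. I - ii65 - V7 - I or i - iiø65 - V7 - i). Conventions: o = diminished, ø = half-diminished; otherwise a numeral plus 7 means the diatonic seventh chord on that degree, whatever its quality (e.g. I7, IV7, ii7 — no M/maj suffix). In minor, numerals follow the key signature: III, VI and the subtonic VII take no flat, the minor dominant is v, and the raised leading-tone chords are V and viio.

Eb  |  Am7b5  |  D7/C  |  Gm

Eb has root Eb, degree 6 in G minor, so VI.
Am7b5 has root A, degree 2 in G minor, so iiø7.
D7/C: root D is the dominant; dominant seventh chord there is V42.
Gm has root G, degree 1 in G minor, so i.

VI - iiø7 - V42 - i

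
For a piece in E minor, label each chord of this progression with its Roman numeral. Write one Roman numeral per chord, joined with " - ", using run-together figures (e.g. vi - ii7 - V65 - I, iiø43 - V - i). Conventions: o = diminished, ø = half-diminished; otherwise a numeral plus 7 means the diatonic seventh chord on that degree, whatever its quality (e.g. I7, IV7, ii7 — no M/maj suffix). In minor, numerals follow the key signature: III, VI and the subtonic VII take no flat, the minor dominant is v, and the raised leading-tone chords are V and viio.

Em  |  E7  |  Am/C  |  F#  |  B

Em has root E, degree 1 in E minor, so i.
E7: a dominant seventh chord on E, the applied dominant of iv → V7/iv.
Am/C: root A is the subdominant; minor triad there is iv6.
F#: chromatic; F# is V of V, so V/V.
B: root B is the dominant; major triad there is V.

i - V7/iv - iv6 - V/V - V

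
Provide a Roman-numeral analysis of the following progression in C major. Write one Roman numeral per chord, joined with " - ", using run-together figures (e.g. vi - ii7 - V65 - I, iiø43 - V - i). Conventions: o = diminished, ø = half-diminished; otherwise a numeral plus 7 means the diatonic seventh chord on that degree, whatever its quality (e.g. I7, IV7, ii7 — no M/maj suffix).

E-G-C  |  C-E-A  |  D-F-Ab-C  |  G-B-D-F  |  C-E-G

E-G-C has root C, degree 1 in C major, so I6.
C-E-A: root A is the submediant; minor triad there is vi6.
D-F-Ab-C is non-diatonic — iiø7, a mixture chord from C minor.
G-B-D-F: dominant seventh chord on G = scale degree 5 → V7.
C-E-G: major triad on C = scale degree 1 → I.

I6 - vi6 - iiø7 - V7 - I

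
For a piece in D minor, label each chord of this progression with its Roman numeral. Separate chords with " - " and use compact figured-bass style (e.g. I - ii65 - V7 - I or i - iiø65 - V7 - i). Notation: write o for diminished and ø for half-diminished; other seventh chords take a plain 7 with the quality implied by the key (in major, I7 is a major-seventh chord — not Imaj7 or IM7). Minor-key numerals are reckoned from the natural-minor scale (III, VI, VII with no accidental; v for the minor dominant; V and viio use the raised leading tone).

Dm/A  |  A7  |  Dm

i64 - V7 - i

Dm/A: root D is the tonic; minor triad there is i64.
A7: root A is the dominant; dominant seventh chord there is V7.
Dm: root D is the tonic; minor triad there is i.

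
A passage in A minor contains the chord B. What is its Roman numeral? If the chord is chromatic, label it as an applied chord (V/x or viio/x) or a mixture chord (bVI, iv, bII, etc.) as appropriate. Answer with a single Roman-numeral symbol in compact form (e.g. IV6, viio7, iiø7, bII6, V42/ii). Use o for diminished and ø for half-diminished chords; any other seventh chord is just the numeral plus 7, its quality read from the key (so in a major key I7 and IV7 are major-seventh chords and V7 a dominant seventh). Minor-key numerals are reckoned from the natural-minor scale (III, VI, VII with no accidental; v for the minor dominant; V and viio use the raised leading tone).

The pitches B-D#-F# form a major triad rooted on B.
B is not a diatonic chord root with this quality in A minor, but it lies a perfect fifth above E (V), so the chord functions as an applied dominant of V.

V/V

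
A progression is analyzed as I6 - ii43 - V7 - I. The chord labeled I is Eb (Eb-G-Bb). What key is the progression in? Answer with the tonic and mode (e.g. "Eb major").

I is given as Eb-G-Bb — a major triad with root Eb.
If Eb is scale degree 1 and the mode makes that degree carry a major triad, the tonic is Eb and the mode is major.

Eb major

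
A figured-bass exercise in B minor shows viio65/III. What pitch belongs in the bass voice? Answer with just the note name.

E

The applied chord viio65/III is rooted on C#: C#-E-G-Bb.
The figure 65 means first inversion — the third is in the bass.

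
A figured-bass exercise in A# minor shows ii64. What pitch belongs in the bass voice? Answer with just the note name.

F##

ii in A# minor has root B#; the chord is B#-D#-F##.
The figure 64 means second inversion — the fifth is in the bass.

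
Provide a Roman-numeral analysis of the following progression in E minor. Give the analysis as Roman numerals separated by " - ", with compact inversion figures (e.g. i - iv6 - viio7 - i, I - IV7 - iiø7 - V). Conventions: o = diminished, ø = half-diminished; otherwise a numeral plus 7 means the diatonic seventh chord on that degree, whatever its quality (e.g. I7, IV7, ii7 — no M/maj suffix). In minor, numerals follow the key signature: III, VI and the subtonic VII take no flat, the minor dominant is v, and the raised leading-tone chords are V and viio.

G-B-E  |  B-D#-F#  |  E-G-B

G-B-E: minor triad on E = scale degree 1 → i6.
B-D#-F#: major triad on B = scale degree 5 → V.
E-G-B: root E is the tonic; minor triad there is i.

i6 - V - i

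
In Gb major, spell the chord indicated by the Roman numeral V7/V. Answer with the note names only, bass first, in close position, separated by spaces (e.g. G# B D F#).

Ab C Eb Gb

V7/V is a secondary dominant — the dominant seventh of V. V in Gb major is Db, so the applied chord's root is Ab, a perfect fifth above.
Building a dominant seventh chord on Ab gives Ab-C-Eb-Gb.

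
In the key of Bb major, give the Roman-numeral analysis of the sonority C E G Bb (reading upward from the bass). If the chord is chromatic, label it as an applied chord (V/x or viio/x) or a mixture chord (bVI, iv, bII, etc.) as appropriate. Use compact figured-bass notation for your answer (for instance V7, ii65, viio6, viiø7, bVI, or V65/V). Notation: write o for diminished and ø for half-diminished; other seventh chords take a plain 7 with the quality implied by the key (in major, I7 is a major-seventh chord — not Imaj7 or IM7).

V7/V

The pitches C-E-G-Bb form a dominant seventh chord rooted on C.
C is not a diatonic chord root with this quality in Bb major, but it lies a perfect fifth above F (V), so the chord functions as an applied dominant of V.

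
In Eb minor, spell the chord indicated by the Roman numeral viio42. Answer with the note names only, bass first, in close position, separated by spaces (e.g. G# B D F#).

In Eb minor, the leading-tone chord is built on the raised seventh degree, D.
That chord is spelled D-F-Ab-Cb.
The figured bass 42 indicates third inversion, placing the seventh (Cb) in the bass: Cb-D-F-Ab.

Cb D F Ab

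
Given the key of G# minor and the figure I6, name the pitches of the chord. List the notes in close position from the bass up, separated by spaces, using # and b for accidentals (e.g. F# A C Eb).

Scale degree 1 in G# minor is G#; here the chord built on it is altered to a major triad. I6 is the major tonic (Picardy third), borrowed from the parallel major.
So the chord is G#-B#-D#.
With the 6 figure the chord is in first inversion; from the bass B# upward in close position it reads B#-D#-G#.

B# D# G#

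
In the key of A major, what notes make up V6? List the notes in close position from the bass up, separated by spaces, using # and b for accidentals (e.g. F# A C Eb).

G# B E

The numeral's case and figure indicate a major triad. In A major its root, scale degree 5, is E.
That chord is spelled E-G#-B.
With the 6 figure the chord is in first inversion; from the bass G# upward in close position it reads G#-B-E.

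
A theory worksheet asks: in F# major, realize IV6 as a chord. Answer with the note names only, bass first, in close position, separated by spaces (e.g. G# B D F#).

In F# major, the fourth degree is B, and the diatonic chord built there is a major triad.
That chord is spelled B-D#-F#.
With the 6 figure the chord is in first inversion; from the bass D# upward in close position it reads D#-F#-B.

D# F# B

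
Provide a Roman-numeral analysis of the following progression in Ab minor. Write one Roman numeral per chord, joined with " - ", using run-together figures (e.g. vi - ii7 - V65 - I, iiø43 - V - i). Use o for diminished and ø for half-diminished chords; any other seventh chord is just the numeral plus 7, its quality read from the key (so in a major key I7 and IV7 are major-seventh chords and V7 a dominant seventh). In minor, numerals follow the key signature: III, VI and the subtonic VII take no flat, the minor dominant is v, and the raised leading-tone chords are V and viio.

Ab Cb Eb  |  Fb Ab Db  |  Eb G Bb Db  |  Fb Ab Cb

Ab-Cb-Eb: root Ab is the tonic; minor triad there is i.
Fb-Ab-Db has root Db, degree 4 in Ab minor, so iv6.
Eb-G-Bb-Db has root Eb, degree 5 in Ab minor, so V7.
Fb-Ab-Cb: major triad on Fb = scale degree 6 → VI.

i - iv6 - V7 - VI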